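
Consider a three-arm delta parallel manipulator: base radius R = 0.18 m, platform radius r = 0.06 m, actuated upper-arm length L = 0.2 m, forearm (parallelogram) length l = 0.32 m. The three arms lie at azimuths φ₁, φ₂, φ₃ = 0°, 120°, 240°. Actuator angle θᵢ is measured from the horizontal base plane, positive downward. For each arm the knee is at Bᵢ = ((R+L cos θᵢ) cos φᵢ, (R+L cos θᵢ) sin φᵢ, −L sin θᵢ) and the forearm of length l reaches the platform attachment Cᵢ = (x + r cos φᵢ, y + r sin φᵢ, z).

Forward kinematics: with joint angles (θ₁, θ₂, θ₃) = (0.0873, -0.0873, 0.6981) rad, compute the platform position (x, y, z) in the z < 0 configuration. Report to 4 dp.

(0.0170, 0.0437, -0.1130)

arm 1 at φ=0.0°: ρ1 = 0.3192;  O1 = (0.3192, 0.0000, -0.0174)
arm 2 at φ=120.0°: ρ2 = 0.3192;  O2 = (-0.1596, 0.2765, 0.0174)
O3 = (0.2732·cos240.0°, 0.2732·sin240.0°, -0.1286) = (-0.1366, -0.2366, -0.1286)
|O₂|²−|O₁|² = 0.0000;  |O₃|²−|O₁|² = -0.0110
plane₁₂: -0.9577x+0.5529y+0.0698z = 0.0000
Cramer: x(z) = 0.0064-0.0939z;  y(z) = 0.0111-0.2887z
into |P−O₁|² = l²: 1.0922z² + 0.0872z + -0.0041 = 0;  Δ = 0.0255;  z = -0.1130 or 0.0332 → z<0 root = -0.1130
x = 0.0170, y = 0.0437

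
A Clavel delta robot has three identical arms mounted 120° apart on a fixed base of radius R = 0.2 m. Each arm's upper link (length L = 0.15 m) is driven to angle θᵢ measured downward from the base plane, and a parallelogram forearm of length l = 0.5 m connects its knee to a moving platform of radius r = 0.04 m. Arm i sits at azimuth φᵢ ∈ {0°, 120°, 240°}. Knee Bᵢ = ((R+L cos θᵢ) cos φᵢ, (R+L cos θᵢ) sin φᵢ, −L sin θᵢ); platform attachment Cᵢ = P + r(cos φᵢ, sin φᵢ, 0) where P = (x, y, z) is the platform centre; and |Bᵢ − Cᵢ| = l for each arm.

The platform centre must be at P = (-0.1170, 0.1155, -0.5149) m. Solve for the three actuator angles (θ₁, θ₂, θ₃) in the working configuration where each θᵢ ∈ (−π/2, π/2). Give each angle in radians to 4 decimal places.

θ₁ = 1.3089, θ₂ = 0.2616, θ₃ = 1.0471

φ1=0.0° → target in arm frame (-0.1170, 0.1155)
  A cos θ + B sin θ = C:  0.2770·cos θ + -0.5149·sin θ = -0.4256
  θ1 = atan2(B,A) + arccos(C/0.5847) = 1.3089
φ2=120.0° → target in arm frame (0.1585, 0.0436)
  A=0.0015, B=-0.5149, C=(l²−L²−A²−y'²−z²)/(2L)=-0.1317
  θ2 = atan2(B,A) + arccos(C/0.5149) = 0.2616
arm 3 (φ=240.0°): x'=-0.0415, y'=-0.1591
  A=0.2015, B=-0.5149, C=(l²−L²−A²−y'²−z²)/(2L)=-0.3451
  θ3 = atan2(B,A) + arccos(C/0.5529) = 1.0471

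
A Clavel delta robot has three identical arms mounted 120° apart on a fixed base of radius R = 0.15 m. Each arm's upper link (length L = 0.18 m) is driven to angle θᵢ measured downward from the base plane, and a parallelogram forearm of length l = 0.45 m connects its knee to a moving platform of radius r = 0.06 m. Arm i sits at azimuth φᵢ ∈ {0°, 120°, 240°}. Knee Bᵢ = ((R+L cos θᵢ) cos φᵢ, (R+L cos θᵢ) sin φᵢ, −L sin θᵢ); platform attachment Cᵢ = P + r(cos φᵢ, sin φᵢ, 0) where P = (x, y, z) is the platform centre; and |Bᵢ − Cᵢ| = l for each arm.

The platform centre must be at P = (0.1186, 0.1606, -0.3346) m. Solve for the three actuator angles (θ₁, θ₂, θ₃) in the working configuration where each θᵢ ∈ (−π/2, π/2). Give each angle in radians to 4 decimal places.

rotate P by −φ1: (0.1186, 0.1606, -0.3346)
  A=-0.0286, B=-0.3346, C=(l²−L²−A²−y'²−z²)/(2L)=0.0876
  √(A²+B²)=0.3358;  θ1 = -1.6561+1.3069 ≈ -0.3491
φ2=120.0° → target in arm frame (0.0798, -0.1830)
  A cos θ + B sin θ = C:  0.0102·cos θ + -0.3346·sin θ = 0.0682
  θ2 = atan2(B,A) + arccos(C/0.3348) = -0.1746
φ3=240.0° → target in arm frame (-0.1984, 0.0224)
  A=0.2884, B=-0.3346, C=(l²−L²−A²−y'²−z²)/(2L)=-0.0709
  √(A²+B²)=0.4417;  θ3 = -0.8594+1.7320 ≈ 0.8726

θ₁ = -0.3491, θ₂ = -0.1746, θ₃ = 0.8726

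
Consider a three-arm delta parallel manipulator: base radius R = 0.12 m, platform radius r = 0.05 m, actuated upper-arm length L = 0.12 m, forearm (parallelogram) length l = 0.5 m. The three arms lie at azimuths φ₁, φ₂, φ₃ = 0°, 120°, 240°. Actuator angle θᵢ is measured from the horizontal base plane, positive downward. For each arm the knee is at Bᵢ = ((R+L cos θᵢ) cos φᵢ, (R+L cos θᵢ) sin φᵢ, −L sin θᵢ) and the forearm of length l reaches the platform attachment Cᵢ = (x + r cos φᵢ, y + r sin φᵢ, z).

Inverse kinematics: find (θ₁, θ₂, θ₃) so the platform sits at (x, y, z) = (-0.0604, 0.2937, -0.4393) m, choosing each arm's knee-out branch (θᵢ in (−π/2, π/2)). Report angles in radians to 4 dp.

θ₁ = 0.8727, θ₂ = -0.3488, θ₃ = 1.3091

rotate P by −φ1: (-0.0604, 0.2937, -0.4393)
  A=0.1304, B=-0.4393, C=(l²−L²−A²−y'²−z²)/(2L)=-0.2527
  θ1 = atan2(B,A) + arccos(C/0.4582) = 0.8727
φ2=120.0° → target in arm frame (0.2846, -0.0945)
  A=-0.2146, B=-0.4393, C=(l²−L²−A²−y'²−z²)/(2L)=-0.0515
  θ2 = atan2(B,A) + arccos(C/0.4889) = -0.3488
arm 3 (φ=240.0°): x'=-0.2242, y'=-0.1992
  A=0.2942, B=-0.4393, C=(l²−L²−A²−y'²−z²)/(2L)=-0.3482
  γ=atan2(-0.4393,0.2942)=-0.9808;  ψ=arccos(-0.6587)=2.2898;  θ3=γ+ψ≈1.3091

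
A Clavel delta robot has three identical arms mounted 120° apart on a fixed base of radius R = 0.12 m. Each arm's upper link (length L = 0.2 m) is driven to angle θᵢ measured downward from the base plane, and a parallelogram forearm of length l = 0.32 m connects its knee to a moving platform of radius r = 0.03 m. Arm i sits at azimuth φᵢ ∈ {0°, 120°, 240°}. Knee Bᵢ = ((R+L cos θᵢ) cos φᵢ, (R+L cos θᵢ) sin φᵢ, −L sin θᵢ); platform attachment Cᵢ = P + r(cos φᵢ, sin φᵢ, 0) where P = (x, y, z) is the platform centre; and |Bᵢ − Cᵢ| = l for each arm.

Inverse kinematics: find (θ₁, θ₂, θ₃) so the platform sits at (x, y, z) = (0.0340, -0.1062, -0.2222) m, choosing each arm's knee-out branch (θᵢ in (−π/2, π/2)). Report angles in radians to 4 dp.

θ₁ = 0.2620, θ₂ = 0.9596, θ₃ = 0.0003

rotate P by −φ1: (0.0340, -0.1062, -0.2222)
  A=0.0560, B=-0.2222, C=(l²−L²−A²−y'²−z²)/(2L)=-0.0035
  γ=atan2(-0.2222,0.0560)=-1.3239;  ψ=arccos(-0.0151)=1.5859;  θ1=γ+ψ≈0.2620
rotate P by −φ2: (-0.1090, 0.0237, -0.2222)
  A=0.1990, B=-0.2222, C=(l²−L²−A²−y'²−z²)/(2L)=-0.0678
  √(A²+B²)=0.2983;  θ2 = -0.8405+1.8001 ≈ 0.9596
arm 3 (φ=240.0°): x'=0.0750, y'=0.0825
  A cos θ + B sin θ = C:  0.0150·cos θ + -0.2222·sin θ = 0.0150
  θ3 = atan2(B,A) + arccos(C/0.2227) = 0.0003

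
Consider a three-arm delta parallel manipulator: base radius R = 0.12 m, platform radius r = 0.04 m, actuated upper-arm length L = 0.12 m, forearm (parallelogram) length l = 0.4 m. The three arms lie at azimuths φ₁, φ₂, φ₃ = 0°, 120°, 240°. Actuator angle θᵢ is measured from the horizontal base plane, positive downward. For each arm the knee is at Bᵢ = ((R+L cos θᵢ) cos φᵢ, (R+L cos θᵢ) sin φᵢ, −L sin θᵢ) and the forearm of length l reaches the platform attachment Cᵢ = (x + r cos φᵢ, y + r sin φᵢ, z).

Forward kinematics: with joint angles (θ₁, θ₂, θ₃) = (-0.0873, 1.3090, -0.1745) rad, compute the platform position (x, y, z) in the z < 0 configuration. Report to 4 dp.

arm 1 at φ=0.0°: (R−r)+L cos θ1 = 0.1995;  S1 = (0.1995, 0.0000, 0.0105)
S2 = (0.1111·cos120.0°, 0.1111·sin120.0°, -0.1159) = (-0.0555, 0.0962, -0.1159)
S3 = (0.1982·cos240.0°, 0.1982·sin240.0°, 0.0208) = (-0.0991, -0.1716, 0.0208)
subtract pairs → two planes through P
plane₁₂: -0.5101x+0.1924y+-0.2527z = -0.0142
det = 0.2900;  x = 0.0169+-0.2854z,  y = -0.0288+0.5570z
quadratic in z: (1.3917)z²+(0.0513)z+(-0.1257)=0, √Δ=0.8381 → z ∈ {-0.3195, 0.2827}; z = -0.3195 (taking z<0)
x = 0.1081, y = -0.2068

(0.1081, -0.2068, -0.3195)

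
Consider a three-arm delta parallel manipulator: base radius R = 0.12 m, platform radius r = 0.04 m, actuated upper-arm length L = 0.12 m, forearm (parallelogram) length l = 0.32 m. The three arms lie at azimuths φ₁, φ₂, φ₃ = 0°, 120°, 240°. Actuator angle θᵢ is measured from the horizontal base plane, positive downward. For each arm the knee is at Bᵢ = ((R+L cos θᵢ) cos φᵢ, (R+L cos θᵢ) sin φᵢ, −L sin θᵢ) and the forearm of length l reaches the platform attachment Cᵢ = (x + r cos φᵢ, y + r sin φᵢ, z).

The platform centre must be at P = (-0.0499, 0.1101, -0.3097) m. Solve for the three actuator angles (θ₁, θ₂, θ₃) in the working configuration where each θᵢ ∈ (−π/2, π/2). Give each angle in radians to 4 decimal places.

θ₁ = 0.8728, θ₂ = 0.0001, θ₃ = 0.9600

arm 1 (φ=0.0°): x'=-0.0499, y'=0.1101
  A=0.1299, B=-0.3097, C=(l²−L²−A²−y'²−z²)/(2L)=-0.1538
  γ=atan2(-0.3097,0.1299)=-1.1736;  ψ=arccos(-0.4579)=2.0465;  θ1=γ+ψ≈0.8728
arm 2 (φ=120.0°): x'=0.1203, y'=-0.0118
  A=-0.0403, B=-0.3097, C=(l²−L²−A²−y'²−z²)/(2L)=-0.0403
  √(A²+B²)=0.3123;  θ2 = -1.7002+1.7003 ≈ 0.0001
φ3=240.0° → target in arm frame (-0.0704, -0.0983)
  A=0.1504, B=-0.3097, C=(l²−L²−A²−y'²−z²)/(2L)=-0.1675
  θ3 = atan2(B,A) + arccos(C/0.3443) = 0.9600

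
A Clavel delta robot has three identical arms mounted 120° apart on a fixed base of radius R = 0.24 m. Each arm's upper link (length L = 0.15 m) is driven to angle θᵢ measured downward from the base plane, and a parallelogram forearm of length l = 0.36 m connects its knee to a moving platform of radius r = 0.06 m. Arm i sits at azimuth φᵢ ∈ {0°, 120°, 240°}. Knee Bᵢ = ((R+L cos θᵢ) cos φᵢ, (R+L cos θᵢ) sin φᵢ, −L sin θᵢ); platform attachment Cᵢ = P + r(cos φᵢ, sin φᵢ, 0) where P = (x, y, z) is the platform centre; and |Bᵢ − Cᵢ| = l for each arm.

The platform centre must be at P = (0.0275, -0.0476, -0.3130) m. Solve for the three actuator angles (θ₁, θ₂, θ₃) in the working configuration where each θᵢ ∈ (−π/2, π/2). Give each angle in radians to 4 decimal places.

φ1=0.0° → target in arm frame (0.0275, -0.0476)
  A=0.1525, B=-0.3130, C=(l²−L²−A²−y'²−z²)/(2L)=-0.0546
  θ1 = atan2(B,A) + arccos(C/0.3482) = 0.6109
arm 2 (φ=120.0°): x'=-0.0550, y'=0.0000
  A=0.2350, B=-0.3130, C=(l²−L²−A²−y'²−z²)/(2L)=-0.1536
  θ2 = atan2(B,A) + arccos(C/0.3914) = 1.0473
arm 3 (φ=240.0°): x'=0.0275, y'=0.0476
  A=0.1525, B=-0.3130, C=(l²−L²−A²−y'²−z²)/(2L)=-0.0547
  √(A²+B²)=0.3482;  θ3 = -1.1174+1.7285 ≈ 0.6111

θ₁ = 0.6109, θ₂ = 1.0473, θ₃ = 0.6111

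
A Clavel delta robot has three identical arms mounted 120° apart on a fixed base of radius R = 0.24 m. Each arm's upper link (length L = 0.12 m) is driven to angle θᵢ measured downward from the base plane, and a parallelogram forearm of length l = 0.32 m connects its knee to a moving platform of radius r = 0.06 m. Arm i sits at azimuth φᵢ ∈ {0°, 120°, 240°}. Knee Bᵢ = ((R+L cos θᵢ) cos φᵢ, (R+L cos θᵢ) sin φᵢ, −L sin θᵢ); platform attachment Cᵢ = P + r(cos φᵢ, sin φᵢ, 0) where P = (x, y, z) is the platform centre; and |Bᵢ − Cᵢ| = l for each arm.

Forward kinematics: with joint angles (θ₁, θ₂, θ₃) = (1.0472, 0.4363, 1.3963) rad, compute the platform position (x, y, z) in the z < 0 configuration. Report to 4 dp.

(-0.0092, 0.0821, -0.2871)

arm 1 at φ=0.0°: (R−r)+L cos θ1 = 0.2400;  centre 1 = (0.2400, 0.0000, -0.1039)
arm 2 at φ=120.0°: (R−r)+L cos θ2 = 0.2888;  centre 2 = (-0.1444, 0.2501, -0.0507)
arm 3 at φ=240.0°: (R−r)+L cos θ3 = 0.2008;  centre 3 = (-0.1004, -0.1739, -0.1182)
subtract pairs → two planes through P
plane₁₂: -0.7688x+0.5001y+0.1064z = 0.0176
det = 0.6079;  x = 0.0016+0.0374z,  y = 0.0375+-0.1552z
into |P−centre ₁|² = l²: 1.0255z² + 0.1784z + -0.0333 = 0;  Δ = 0.1686;  z = -0.2871 or 0.1132 → z<0 root = -0.2871
x = -0.0092, y = 0.0821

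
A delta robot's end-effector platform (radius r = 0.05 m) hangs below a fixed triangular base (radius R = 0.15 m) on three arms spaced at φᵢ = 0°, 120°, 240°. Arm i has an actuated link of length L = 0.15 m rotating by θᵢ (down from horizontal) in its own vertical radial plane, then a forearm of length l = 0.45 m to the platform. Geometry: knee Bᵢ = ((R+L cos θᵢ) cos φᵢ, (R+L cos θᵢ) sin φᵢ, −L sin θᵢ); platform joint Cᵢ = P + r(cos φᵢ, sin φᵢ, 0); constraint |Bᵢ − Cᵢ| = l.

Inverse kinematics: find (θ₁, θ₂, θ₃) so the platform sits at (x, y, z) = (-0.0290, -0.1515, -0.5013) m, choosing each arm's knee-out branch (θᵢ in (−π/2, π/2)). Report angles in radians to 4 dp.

θ₁ = 1.0472, θ₂ = 1.3090, θ₃ = 0.4361

arm 1 (φ=0.0°): x'=-0.0290, y'=-0.1515
  A=0.1290, B=-0.5013, C=(l²−L²−A²−y'²−z²)/(2L)=-0.3696
  θ1 = atan2(B,A) + arccos(C/0.5176) = 1.0472
φ2=120.0° → target in arm frame (-0.1167, 0.1009)
  A cos θ + B sin θ = C:  0.2167·cos θ + -0.5013·sin θ = -0.4281
  γ=atan2(-0.5013,0.2167)=-1.1628;  ψ=arccos(-0.7839)=2.4717;  θ2=γ+ψ≈1.3090
arm 3 (φ=240.0°): x'=0.1457, y'=0.0506
  e−x'=-0.0457;  (l²−L²−(e−x')²−y'²−z²)/2L = -0.2532
  γ=atan2(-0.5013,-0.0457)=-1.6617;  ψ=arccos(-0.5030)=2.0978;  θ3=γ+ψ≈0.4361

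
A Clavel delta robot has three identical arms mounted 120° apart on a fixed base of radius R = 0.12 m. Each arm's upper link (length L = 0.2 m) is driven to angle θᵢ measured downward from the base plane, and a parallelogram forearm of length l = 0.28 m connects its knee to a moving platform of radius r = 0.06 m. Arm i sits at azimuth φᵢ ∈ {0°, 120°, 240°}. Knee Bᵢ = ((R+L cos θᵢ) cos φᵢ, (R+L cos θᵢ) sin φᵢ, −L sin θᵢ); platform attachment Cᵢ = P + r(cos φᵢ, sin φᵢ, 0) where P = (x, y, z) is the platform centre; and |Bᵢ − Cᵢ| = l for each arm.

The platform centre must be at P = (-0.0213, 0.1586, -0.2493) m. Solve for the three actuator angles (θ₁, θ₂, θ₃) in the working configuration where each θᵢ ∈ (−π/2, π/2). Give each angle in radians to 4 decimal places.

θ₁ = 0.8730, θ₂ = 0.0000, θ₃ = 1.2217

φ1=0.0° → target in arm frame (-0.0213, 0.1586)
  A cos θ + B sin θ = C:  0.0813·cos θ + -0.2493·sin θ = -0.1388
  γ=atan2(-0.2493,0.0813)=-1.2556;  ψ=arccos(-0.5293)=2.1285;  θ1=γ+ψ≈0.8730
arm 2 (φ=120.0°): x'=0.1480, y'=-0.0609
  e−x'=-0.0880;  (l²−L²−(e−x')²−y'²−z²)/2L = -0.0880
  √(A²+B²)=0.2644;  θ2 = -1.9101+1.9101 ≈ 0.0000
arm 3 (φ=240.0°): x'=-0.1267, y'=-0.0977
  e−x'=0.1867;  (l²−L²−(e−x')²−y'²−z²)/2L = -0.1704
  √(A²+B²)=0.3115;  θ3 = -0.9280+2.1497 ≈ 1.2217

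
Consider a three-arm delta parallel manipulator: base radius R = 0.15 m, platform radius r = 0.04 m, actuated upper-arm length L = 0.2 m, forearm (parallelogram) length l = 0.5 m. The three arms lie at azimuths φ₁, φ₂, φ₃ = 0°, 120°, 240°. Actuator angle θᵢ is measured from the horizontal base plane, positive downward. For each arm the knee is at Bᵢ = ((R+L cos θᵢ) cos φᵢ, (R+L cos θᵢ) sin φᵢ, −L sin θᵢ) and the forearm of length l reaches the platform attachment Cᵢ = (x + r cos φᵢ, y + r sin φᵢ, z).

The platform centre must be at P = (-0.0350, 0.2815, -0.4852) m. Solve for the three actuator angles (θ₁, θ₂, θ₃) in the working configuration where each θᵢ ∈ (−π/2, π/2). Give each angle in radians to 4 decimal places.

rotate P by −φ1: (-0.0350, 0.2815, -0.4852)
  A cos θ + B sin θ = C:  0.1450·cos θ + -0.4852·sin θ = -0.3142
  √(A²+B²)=0.5064;  θ1 = -1.2804+2.2402 ≈ 0.9598
rotate P by −φ2: (0.2613, -0.1104, -0.4852)
  e−x'=-0.1513;  (l²−L²−(e−x')²−y'²−z²)/2L = -0.1513
  √(A²+B²)=0.5082;  θ2 = -1.8730+1.8730 ≈ -0.0001
arm 3 (φ=240.0°): x'=-0.2263, y'=-0.1711
  e−x'=0.3363;  (l²−L²−(e−x')²−y'²−z²)/2L = -0.4194
  θ3 = atan2(B,A) + arccos(C/0.5903) = 1.3962

θ₁ = 0.9598, θ₂ = -0.0001, θ₃ = 1.3962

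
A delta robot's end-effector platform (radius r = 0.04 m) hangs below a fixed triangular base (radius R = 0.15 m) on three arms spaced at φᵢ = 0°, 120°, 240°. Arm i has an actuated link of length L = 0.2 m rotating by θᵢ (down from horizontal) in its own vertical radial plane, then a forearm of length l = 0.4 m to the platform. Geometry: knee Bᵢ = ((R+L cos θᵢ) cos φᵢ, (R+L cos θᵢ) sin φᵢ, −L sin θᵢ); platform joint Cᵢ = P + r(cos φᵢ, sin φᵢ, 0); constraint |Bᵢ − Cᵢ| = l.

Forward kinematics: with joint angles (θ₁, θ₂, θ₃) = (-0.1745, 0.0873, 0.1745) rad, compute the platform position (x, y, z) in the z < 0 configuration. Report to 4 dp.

arm 1 at φ=0.0°: ρ1 = 0.3070;  S1 = (0.3070, 0.0000, 0.0347)
arm 2 at φ=120.0°: ρ2 = 0.3092;  S2 = (-0.1546, 0.2678, -0.0174)
arm 3 at φ=240.0°: ρ3 = 0.3070;  S3 = (-0.1535, -0.2658, -0.0347)
subtract pairs → two planes through P
[-0.9232 0.5356 -0.1043]·P = 0.0005;  [-0.9209 -0.5317 -0.1389]·P = 0.0000
Cramer: x(z) = -0.0003-0.1320z;  y(z) = 0.0005-0.0327z
sphere 1 gives Az²+Bz+C=0 with A=1.0185, B=0.0116, C=-0.0644;  B²−4AC=0.2625;  roots -0.2572, 0.2458;  negative root z = -0.2572
x = 0.0337, y = 0.0089

(0.0337, 0.0089, -0.2572)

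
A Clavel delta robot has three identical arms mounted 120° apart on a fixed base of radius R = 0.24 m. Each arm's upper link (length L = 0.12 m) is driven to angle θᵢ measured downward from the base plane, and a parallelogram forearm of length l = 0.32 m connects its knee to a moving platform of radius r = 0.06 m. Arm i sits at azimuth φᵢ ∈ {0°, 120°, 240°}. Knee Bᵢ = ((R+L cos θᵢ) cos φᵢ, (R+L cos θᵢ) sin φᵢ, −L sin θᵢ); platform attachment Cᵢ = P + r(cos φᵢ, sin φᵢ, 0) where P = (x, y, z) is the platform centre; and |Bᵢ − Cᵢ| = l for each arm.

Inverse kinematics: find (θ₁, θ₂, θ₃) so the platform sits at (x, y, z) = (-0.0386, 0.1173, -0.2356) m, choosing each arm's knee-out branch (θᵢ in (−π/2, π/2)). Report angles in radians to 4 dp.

θ₁ = 1.1342, θ₂ = -0.2623, θ₃ = 1.3966

rotate P by −φ1: (-0.0386, 0.1173, -0.2356)
  e−x'=0.2186;  (l²−L²−(e−x')²−y'²−z²)/2L = -0.1211
  θ1 = atan2(B,A) + arccos(C/0.3214) = 1.1342
rotate P by −φ2: (0.1209, -0.0252, -0.2356)
  A=0.0591, B=-0.2356, C=(l²−L²−A²−y'²−z²)/(2L)=0.1182
  √(A²+B²)=0.2429;  θ2 = -1.3250+1.0627 ≈ -0.2623
rotate P by −φ3: (-0.0823, -0.0921, -0.2356)
  A cos θ + B sin θ = C:  0.2623·cos θ + -0.2356·sin θ = -0.1866
  γ=atan2(-0.2356,0.2623)=-0.7319;  ψ=arccos(-0.5292)=2.1285;  θ3=γ+ψ≈1.3966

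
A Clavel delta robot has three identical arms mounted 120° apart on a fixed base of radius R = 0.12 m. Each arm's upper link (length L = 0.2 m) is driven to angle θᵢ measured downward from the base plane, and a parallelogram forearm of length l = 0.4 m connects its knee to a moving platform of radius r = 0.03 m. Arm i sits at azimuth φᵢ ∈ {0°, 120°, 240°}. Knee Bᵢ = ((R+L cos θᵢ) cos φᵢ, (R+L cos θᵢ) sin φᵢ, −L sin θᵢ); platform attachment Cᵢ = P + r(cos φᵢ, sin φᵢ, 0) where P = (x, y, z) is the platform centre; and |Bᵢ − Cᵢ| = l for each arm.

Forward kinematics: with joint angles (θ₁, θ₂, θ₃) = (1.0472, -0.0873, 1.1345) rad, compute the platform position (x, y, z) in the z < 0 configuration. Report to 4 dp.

(-0.0922, 0.1984, -0.3757)

S1 = (0.1900·cos0.0°, 0.1900·sin0.0°, -0.1732) = (0.1900, 0.0000, -0.1732)
φ2=120.0°: virtual centre (-0.1446, 0.2505, 0.0174), radius l
S3 = (0.1745·cos240.0°, 0.1745·sin240.0°, -0.1813) = (-0.0873, -0.1511, -0.1813)
eliminate P² terms by subtracting sphere 1 from 2 and 3
plane₁₂: -0.6692x+0.5010y+0.3813z = 0.0179
det = 0.4801;  x = -0.0083+0.2232z,  y = 0.0245+-0.4629z
quadratic in z: (1.2641)z²+(0.2352)z+(-0.0901)=0, √Δ=0.7146 → z ∈ {-0.3757, 0.1896}; z = -0.3757 (taking z<0)
x = -0.0922, y = 0.1984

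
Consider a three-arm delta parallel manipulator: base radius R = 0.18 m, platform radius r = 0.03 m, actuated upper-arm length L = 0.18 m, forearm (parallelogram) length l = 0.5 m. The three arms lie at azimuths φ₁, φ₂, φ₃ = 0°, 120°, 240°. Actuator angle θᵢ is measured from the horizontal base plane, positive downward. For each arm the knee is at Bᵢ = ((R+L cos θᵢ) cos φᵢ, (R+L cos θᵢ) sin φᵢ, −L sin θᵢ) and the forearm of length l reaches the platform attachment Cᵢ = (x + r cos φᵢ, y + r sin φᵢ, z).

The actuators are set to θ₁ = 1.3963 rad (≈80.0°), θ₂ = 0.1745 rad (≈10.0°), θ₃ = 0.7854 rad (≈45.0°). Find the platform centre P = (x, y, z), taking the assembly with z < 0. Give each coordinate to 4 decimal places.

arm 1 at φ=0.0°: (R−r)+L cos θ1 = 0.1813;  S1 = (0.1813, 0.0000, -0.1773)
S2 = (0.3273·cos120.0°, 0.3273·sin120.0°, -0.0313) = (-0.1636, 0.2834, -0.0313)
S3 = (0.2773·cos240.0°, 0.2773·sin240.0°, -0.1273) = (-0.1386, -0.2401, -0.1273)
subtract pairs → two planes through P
[-0.6898 0.5668 0.2920]·P = 0.0438;  [-0.6398 -0.4803 0.1000]·P = 0.0288
Cramer: x(z) = -0.0539+0.2838z;  y(z) = 0.0118-0.1699z
quadratic in z: (1.1094)z²+(0.2171)z+(-0.1632)=0, √Δ=0.8782 → z ∈ {-0.4936, 0.2979}; z = -0.4936 (taking z<0)
x = -0.1939, y = 0.0956

(-0.1939, 0.0956, -0.4936)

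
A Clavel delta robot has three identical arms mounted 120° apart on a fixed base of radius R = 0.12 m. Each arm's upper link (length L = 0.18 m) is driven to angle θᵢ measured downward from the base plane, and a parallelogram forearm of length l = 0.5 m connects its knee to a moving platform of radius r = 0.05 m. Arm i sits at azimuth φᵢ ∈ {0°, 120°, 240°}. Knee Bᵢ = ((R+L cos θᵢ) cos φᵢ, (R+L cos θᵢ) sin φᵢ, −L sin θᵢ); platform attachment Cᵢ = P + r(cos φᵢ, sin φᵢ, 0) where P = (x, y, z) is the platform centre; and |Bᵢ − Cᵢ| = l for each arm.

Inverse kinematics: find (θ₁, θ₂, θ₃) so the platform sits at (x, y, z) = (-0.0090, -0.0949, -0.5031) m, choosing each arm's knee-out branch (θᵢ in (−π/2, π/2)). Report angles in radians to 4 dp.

θ₁ = 0.4363, θ₂ = 0.6111, θ₃ = 0.1745

arm 1 (φ=0.0°): x'=-0.0090, y'=-0.0949
  e−x'=0.0790;  (l²−L²−(e−x')²−y'²−z²)/2L = -0.1410
  γ=atan2(-0.5031,0.0790)=-1.4150;  ψ=arccos(-0.2769)=1.8513;  θ1=γ+ψ≈0.4363
rotate P by −φ2: (-0.0777, 0.0552, -0.5031)
  e−x'=0.1477;  (l²−L²−(e−x')²−y'²−z²)/2L = -0.1677
  γ=atan2(-0.5031,0.1477)=-1.2853;  ψ=arccos(-0.3198)=1.8964;  θ2=γ+ψ≈0.6111
φ3=240.0° → target in arm frame (0.0867, 0.0397)
  e−x'=-0.0167;  (l²−L²−(e−x')²−y'²−z²)/2L = -0.1038
  θ3 = atan2(B,A) + arccos(C/0.5034) = 0.1745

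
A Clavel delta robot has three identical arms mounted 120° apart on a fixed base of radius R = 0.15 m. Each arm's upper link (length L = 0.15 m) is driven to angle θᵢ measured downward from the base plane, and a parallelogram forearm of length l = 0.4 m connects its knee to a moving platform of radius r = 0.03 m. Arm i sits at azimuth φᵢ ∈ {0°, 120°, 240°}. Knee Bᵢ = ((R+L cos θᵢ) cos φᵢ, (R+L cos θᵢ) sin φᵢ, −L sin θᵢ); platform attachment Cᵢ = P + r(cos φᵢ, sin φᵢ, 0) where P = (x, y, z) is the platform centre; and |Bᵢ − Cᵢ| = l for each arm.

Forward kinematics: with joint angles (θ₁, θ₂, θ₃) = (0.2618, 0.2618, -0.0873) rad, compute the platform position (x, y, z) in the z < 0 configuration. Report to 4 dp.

φ1=0.0°: virtual centre (0.2649, 0.0000, -0.0388), radius l
arm 2 at φ=120.0°: ρ2 = 0.2649;  O2 = (-0.1324, 0.2294, -0.0388)
O3 = (0.2694·cos240.0°, 0.2694·sin240.0°, 0.0131) = (-0.1347, -0.2333, 0.0131)
eliminate P² terms by subtracting sphere 1 from 2 and 3
plane₁₂: -0.7947x+0.4588y+0.0000z = 0.0000
Cramer: x(z) = -0.0007+0.0646z;  y(z) = -0.0012+0.1118z
sphere 1 gives Az²+Bz+C=0 with A=1.0167, B=0.0431, C=-0.0880;  B²−4AC=0.3596;  roots -0.3161, 0.2737;  negative root z = -0.3161
x = -0.0211, y = -0.0365

(-0.0211, -0.0365, -0.3161)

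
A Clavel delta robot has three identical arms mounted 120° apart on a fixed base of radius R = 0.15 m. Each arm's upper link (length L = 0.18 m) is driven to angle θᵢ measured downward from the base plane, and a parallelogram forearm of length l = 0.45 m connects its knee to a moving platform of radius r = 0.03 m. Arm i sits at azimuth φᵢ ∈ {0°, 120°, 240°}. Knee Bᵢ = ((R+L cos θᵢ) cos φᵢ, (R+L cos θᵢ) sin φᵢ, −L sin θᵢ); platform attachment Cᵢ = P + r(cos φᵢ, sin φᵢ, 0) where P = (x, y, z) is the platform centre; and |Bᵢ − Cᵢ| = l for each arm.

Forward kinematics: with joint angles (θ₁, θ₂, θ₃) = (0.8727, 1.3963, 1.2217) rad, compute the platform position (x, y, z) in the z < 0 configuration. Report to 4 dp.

(0.0897, -0.0332, -0.5623)

arm 1 at φ=0.0°: (R−r)+L cos θ1 = 0.2357;  O1 = (0.2357, 0.0000, -0.1379)
O2 = (0.1513·cos120.0°, 0.1513·sin120.0°, -0.1773) = (-0.0756, 0.1310, -0.1773)
arm 3 at φ=240.0°: (R−r)+L cos θ3 = 0.1816;  O3 = (-0.0908, -0.1572, -0.1691)
eliminate P² terms by subtracting sphere 1 from 2 and 3
linear system: -0.6226x+0.2620y = -0.0203−-0.0787z; -0.6530x+-0.3145y = -0.0130−-0.0625z
det = 0.3669;  x = 0.0266+-0.1121z,  y = -0.0140+0.0341z
into |P−O₁|² = l²: 1.0137z² + 0.3217z + -0.1396 = 0;  Δ = 0.6695;  z = -0.5623 or 0.2449 → z<0 root = -0.5623
x = 0.0897, y = -0.0332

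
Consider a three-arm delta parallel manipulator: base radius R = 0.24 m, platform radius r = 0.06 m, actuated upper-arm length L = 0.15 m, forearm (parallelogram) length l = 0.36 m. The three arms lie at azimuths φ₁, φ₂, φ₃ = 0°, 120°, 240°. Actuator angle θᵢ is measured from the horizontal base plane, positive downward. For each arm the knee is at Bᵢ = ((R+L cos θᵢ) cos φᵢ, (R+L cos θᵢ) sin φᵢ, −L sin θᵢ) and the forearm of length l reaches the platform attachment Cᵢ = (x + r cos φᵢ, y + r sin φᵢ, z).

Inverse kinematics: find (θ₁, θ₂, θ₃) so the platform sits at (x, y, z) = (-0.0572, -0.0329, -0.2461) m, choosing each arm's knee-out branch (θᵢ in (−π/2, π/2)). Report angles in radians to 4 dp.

θ₁ = 0.8726, θ₂ = 0.5236, θ₃ = 0.0868

rotate P by −φ1: (-0.0572, -0.0329, -0.2461)
  A cos θ + B sin θ = C:  0.2372·cos θ + -0.2461·sin θ = -0.0360
  θ1 = atan2(B,A) + arccos(C/0.3418) = 0.8726
arm 2 (φ=120.0°): x'=0.0001, y'=0.0660
  e−x'=0.1799;  (l²−L²−(e−x')²−y'²−z²)/2L = 0.0327
  γ=atan2(-0.2461,0.1799)=-0.9396;  ψ=arccos(0.1074)=1.4632;  θ2=γ+ψ≈0.5236
rotate P by −φ3: (0.0571, -0.0331, -0.2461)
  A cos θ + B sin θ = C:  0.1229·cos θ + -0.2461·sin θ = 0.1011
  θ3 = atan2(B,A) + arccos(C/0.2751) = 0.0868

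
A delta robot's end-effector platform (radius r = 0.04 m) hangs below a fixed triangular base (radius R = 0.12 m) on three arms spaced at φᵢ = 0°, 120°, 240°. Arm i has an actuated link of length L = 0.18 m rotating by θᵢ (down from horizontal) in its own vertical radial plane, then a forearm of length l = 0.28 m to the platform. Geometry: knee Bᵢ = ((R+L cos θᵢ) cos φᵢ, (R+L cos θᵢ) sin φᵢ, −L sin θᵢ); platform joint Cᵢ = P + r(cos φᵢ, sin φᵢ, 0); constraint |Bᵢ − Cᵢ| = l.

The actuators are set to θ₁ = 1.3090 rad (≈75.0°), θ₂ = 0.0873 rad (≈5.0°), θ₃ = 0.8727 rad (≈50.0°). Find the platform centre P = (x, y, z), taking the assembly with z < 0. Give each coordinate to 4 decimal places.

φ1=0.0°: virtual centre (0.1266, 0.0000, -0.1739), radius l
O2 = (0.2593·cos120.0°, 0.2593·sin120.0°, -0.0157) = (-0.1297, 0.2246, -0.0157)
φ3=240.0°: virtual centre (-0.0978, -0.1695, -0.1379), radius l
|O₂|²−|O₁|² = 0.0212;  |O₃|²−|O₁|² = 0.0111
plane₁₂: -0.5125x+0.4491y+0.3163z = 0.0212
Cramer: x(z) = -0.0324+0.3718z;  y(z) = 0.0103-0.2801z
sphere 1 gives Az²+Bz+C=0 with A=1.2167, B=0.2237, C=-0.0228;  B²−4AC=0.1609;  roots -0.2568, 0.0729;  negative root z = -0.2568
x = -0.1279, y = 0.0822

(-0.1279, 0.0822, -0.2568)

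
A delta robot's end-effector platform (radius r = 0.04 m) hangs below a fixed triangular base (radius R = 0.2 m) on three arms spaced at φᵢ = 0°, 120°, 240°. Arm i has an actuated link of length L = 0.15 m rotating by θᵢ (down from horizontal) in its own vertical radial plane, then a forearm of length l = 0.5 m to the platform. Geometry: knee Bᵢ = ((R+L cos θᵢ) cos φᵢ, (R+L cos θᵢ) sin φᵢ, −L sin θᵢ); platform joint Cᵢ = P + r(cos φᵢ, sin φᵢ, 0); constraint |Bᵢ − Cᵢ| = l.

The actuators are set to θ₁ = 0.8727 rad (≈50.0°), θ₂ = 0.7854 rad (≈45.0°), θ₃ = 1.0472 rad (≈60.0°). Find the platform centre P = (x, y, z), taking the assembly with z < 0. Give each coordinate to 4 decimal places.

(0.0083, 0.0418, -0.5470)

centre 1 = (0.2564·cos0.0°, 0.2564·sin0.0°, -0.1149) = (0.2564, 0.0000, -0.1149)
arm 2 at φ=120.0°: e+L cos θ2 = 0.2661;  centre 2 = (-0.1330, 0.2304, -0.1061)
φ3=240.0°: virtual centre (-0.1175, -0.2035, -0.1299), radius l
eliminate P² terms by subtracting sphere 1 from 2 and 3
plane₁₂: -0.7789x+0.4608y+0.0177z = 0.0031
Cramer: x(z) = 0.0029-0.0100z;  y(z) = 0.0116-0.0553z
quadratic in z: (1.0032)z²+(0.2336)z+(-0.1724)=0, √Δ=0.8639 → z ∈ {-0.5470, 0.3141}; z = -0.5470 (taking z<0)
x = 0.0083, y = 0.0418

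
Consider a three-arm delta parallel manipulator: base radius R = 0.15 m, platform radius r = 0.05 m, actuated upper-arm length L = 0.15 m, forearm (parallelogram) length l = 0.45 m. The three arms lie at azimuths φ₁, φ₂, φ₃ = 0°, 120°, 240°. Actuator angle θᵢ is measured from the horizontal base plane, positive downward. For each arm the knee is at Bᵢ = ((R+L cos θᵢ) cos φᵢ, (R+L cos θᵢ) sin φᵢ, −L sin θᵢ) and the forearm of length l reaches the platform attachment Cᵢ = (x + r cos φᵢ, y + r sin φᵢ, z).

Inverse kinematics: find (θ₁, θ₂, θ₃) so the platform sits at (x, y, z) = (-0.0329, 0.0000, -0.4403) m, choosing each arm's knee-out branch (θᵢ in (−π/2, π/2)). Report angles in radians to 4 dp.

φ1=0.0° → target in arm frame (-0.0329, 0.0000)
  A=0.1329, B=-0.4403, C=(l²−L²−A²−y'²−z²)/(2L)=-0.1051
  √(A²+B²)=0.4599;  θ1 = -1.2777+1.8013 ≈ 0.5237
φ2=120.0° → target in arm frame (0.0164, 0.0285)
  e−x'=0.0835;  (l²−L²−(e−x')²−y'²−z²)/2L = -0.0722
  θ2 = atan2(B,A) + arccos(C/0.4482) = 0.3493
rotate P by −φ3: (0.0165, -0.0285, -0.4403)
  A cos θ + B sin θ = C:  0.0835·cos θ + -0.4403·sin θ = -0.0722
  √(A²+B²)=0.4482;  θ3 = -1.3833+1.7326 ≈ 0.3493

θ₁ = 0.5237, θ₂ = 0.3493, θ₃ = 0.3493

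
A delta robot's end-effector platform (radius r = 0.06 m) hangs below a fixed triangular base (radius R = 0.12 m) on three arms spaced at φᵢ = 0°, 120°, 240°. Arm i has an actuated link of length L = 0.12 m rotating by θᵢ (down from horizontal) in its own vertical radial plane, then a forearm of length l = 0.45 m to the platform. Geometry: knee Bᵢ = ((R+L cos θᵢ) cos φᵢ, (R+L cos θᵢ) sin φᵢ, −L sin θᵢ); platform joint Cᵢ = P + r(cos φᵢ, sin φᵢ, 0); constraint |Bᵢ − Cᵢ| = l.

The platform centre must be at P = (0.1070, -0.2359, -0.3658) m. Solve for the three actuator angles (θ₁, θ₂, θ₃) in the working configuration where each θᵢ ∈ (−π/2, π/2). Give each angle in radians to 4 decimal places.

rotate P by −φ1: (0.1070, -0.2359, -0.3658)
  A=-0.0470, B=-0.3658, C=(l²−L²−A²−y'²−z²)/(2L)=-0.0149
  √(A²+B²)=0.3688;  θ1 = -1.6986+1.6111 ≈ -0.0875
rotate P by −φ2: (-0.2578, 0.0253, -0.3658)
  e−x'=0.3178;  (l²−L²−(e−x')²−y'²−z²)/2L = -0.1973
  θ2 = atan2(B,A) + arccos(C/0.4846) = 1.1346
rotate P by −φ3: (0.1508, 0.2106, -0.3658)
  A=-0.0908, B=-0.3658, C=(l²−L²−A²−y'²−z²)/(2L)=0.0070
  θ3 = atan2(B,A) + arccos(C/0.3769) = -0.2620

θ₁ = -0.0875, θ₂ = 1.1346, θ₃ = -0.2620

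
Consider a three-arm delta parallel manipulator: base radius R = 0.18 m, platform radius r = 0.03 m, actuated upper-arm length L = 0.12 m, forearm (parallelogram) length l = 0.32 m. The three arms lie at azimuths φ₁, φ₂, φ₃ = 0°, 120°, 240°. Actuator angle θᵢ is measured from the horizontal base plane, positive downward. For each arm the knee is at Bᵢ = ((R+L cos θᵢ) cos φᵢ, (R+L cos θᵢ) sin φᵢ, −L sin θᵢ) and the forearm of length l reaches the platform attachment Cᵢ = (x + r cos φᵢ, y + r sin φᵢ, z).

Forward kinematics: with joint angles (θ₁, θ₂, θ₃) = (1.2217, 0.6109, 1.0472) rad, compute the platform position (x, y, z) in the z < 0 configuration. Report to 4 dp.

(-0.0446, 0.0411, -0.3254)

φ1=0.0°: virtual centre (0.1910, 0.0000, -0.1128), radius l
φ2=120.0°: virtual centre (-0.1241, 0.2150, -0.0688), radius l
φ3=240.0°: virtual centre (-0.1050, -0.1819, -0.1039), radius l
subtract pairs → two planes through P
[-0.6304 0.4301 0.0879]·P = 0.0172;  [-0.5921 -0.3637 0.0177]·P = 0.0057
det = 0.4839;  x = -0.0180+0.0817z,  y = 0.0136+-0.0845z
quadratic in z: (1.0138)z²+(0.1891)z+(-0.0458)=0, √Δ=0.4707 → z ∈ {-0.3254, 0.1389}; z = -0.3254 (taking z<0)
x = -0.0446, y = 0.0411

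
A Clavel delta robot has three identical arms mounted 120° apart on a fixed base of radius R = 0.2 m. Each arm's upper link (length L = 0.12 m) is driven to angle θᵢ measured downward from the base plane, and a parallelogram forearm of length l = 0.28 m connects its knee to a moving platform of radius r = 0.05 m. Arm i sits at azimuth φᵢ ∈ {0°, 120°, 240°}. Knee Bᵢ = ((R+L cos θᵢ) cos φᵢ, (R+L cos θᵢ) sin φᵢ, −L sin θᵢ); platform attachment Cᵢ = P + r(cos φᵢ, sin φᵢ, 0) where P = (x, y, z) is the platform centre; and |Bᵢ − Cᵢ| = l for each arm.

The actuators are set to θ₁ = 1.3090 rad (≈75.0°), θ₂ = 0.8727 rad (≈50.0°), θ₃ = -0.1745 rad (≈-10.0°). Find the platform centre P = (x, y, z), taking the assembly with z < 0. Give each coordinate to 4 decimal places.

(-0.0805, -0.0617, -0.1946)

arm 1 at φ=0.0°: (R−r)+L cos θ1 = 0.1811;  S1 = (0.1811, 0.0000, -0.1159)
arm 2 at φ=120.0°: (R−r)+L cos θ2 = 0.2271;  S2 = (-0.1136, 0.1967, -0.0919)
φ3=240.0°: virtual centre (-0.1341, -0.2322, 0.0208), radius l
|S₂|²−|S₁|² = 0.0138;  |S₃|²−|S₁|² = 0.0261
linear system: -0.5892x+0.3934y = 0.0138−0.0480z; -0.6303x+-0.4645y = 0.0261−0.2735z
det = 0.5217;  x = -0.0320+0.2490z,  y = -0.0128+0.2510z
sphere 1 gives Az²+Bz+C=0 with A=1.1250, B=0.1193, C=-0.0194;  B²−4AC=0.1015;  roots -0.1946, 0.0886;  negative root z = -0.1946
x = -0.0805, y = -0.0617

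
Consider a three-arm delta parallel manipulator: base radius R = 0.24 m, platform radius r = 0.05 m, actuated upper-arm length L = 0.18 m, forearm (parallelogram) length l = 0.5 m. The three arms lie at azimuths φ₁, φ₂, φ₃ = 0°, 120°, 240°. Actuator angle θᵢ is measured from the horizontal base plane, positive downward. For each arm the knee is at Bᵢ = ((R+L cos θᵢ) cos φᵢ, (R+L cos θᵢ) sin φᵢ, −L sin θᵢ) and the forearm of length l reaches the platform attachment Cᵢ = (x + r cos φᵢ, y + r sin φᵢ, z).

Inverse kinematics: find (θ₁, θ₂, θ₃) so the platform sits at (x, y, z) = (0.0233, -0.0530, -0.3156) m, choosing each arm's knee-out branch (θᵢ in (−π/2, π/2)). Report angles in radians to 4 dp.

φ1=0.0° → target in arm frame (0.0233, -0.0530)
  A cos θ + B sin θ = C:  0.1667·cos θ + -0.3156·sin θ = 0.2428
  √(A²+B²)=0.3569;  θ1 = -1.0848+0.8228 ≈ -0.2621
arm 2 (φ=120.0°): x'=-0.0575, y'=0.0063
  e−x'=0.2475;  (l²−L²−(e−x')²−y'²−z²)/2L = 0.1574
  √(A²+B²)=0.4011;  θ2 = -0.9057+1.1674 ≈ 0.2618
rotate P by −φ3: (0.0342, 0.0467, -0.3156)
  e−x'=0.1558;  (l²−L²−(e−x')²−y'²−z²)/2L = 0.2543
  γ=atan2(-0.3156,0.1558)=-1.1124;  ψ=arccos(0.7227)=0.7632;  θ3=γ+ψ≈-0.3492

θ₁ = -0.2621, θ₂ = 0.2618, θ₃ = -0.3492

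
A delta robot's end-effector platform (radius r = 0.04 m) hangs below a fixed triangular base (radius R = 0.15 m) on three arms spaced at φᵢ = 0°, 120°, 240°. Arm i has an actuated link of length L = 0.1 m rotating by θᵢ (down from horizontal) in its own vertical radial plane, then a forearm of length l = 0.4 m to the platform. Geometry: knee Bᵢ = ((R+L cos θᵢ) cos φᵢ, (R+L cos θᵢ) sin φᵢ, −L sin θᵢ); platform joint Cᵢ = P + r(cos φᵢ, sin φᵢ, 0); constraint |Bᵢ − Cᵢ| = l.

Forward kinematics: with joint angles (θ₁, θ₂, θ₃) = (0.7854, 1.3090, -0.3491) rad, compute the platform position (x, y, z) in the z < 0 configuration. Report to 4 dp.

(-0.0288, -0.1817, -0.3590)

φ1=0.0°: virtual centre (0.1807, 0.0000, -0.0707), radius l
O2 = (0.1359·cos120.0°, 0.1359·sin120.0°, -0.0966) = (-0.0679, 0.1177, -0.0966)
O3 = (0.2040·cos240.0°, 0.2040·sin240.0°, 0.0342) = (-0.1020, -0.1766, 0.0342)
eliminate P² terms by subtracting sphere 1 from 2 and 3
[-0.4973 0.2354 -0.0518]·P = -0.0099;  [-0.5654 -0.3533 0.2098]·P = 0.0051
det = 0.3088;  x = 0.0074+0.1007z,  y = -0.0263+0.4328z
quadratic in z: (1.1974)z²+(0.0837)z+(-0.1243)=0, √Δ=0.7760 → z ∈ {-0.3590, 0.2891}; z = -0.3590 (taking z<0)
x = -0.0288, y = -0.1817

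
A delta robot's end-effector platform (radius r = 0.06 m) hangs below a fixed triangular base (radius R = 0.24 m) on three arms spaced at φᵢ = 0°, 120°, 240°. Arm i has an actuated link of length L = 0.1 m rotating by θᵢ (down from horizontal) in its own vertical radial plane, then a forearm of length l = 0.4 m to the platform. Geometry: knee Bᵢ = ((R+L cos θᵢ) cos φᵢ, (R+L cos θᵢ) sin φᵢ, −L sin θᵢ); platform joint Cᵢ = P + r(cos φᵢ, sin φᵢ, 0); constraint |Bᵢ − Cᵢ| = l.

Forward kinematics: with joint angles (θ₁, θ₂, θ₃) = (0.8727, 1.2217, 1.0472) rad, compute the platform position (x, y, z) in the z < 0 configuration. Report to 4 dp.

(0.0274, -0.0158, -0.4123)

arm 1 at φ=0.0°: ρ1 = 0.2443;  O1 = (0.2443, 0.0000, -0.0766)
arm 2 at φ=120.0°: ρ2 = 0.2142;  O2 = (-0.1071, 0.1855, -0.0940)
φ3=240.0°: virtual centre (-0.1150, -0.1992, -0.0866), radius l
subtract pairs → two planes through P
plane₁₂: -0.7028x+0.3710y+-0.0347z = -0.0108
Cramer: x(z) = 0.0114-0.0389z;  y(z) = -0.0076+0.0199z
quadratic in z: (1.0019)z²+(0.1710)z+(-0.0998)=0, √Δ=0.6552 → z ∈ {-0.4123, 0.2416}; z = -0.4123 (taking z<0)
x = 0.0274, y = -0.0158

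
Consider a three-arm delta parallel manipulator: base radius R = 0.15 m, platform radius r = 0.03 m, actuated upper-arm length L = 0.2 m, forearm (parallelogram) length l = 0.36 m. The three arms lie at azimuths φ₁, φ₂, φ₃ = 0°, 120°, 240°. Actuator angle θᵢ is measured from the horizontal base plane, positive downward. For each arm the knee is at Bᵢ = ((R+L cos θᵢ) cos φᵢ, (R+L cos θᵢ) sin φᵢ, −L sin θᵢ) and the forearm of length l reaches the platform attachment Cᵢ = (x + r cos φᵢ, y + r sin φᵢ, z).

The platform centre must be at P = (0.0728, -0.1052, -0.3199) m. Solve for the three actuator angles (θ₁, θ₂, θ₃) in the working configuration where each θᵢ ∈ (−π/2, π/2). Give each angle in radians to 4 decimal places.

θ₁ = 0.3491, θ₂ = 1.1343, θ₃ = 0.4361

arm 1 (φ=0.0°): x'=0.0728, y'=-0.1052
  e−x'=0.0472;  (l²−L²−(e−x')²−y'²−z²)/2L = -0.0651
  θ1 = atan2(B,A) + arccos(C/0.3234) = 0.3491
arm 2 (φ=120.0°): x'=-0.1275, y'=-0.0104
  e−x'=0.2475;  (l²−L²−(e−x')²−y'²−z²)/2L = -0.1853
  γ=atan2(-0.3199,0.2475)=-0.9123;  ψ=arccos(-0.4580)=2.0466;  θ2=γ+ψ≈1.1343
rotate P by −φ3: (0.0547, 0.1156, -0.3199)
  A cos θ + B sin θ = C:  0.0653·cos θ + -0.3199·sin θ = -0.0759
  √(A²+B²)=0.3265;  θ3 = -1.3695+1.8055 ≈ 0.4361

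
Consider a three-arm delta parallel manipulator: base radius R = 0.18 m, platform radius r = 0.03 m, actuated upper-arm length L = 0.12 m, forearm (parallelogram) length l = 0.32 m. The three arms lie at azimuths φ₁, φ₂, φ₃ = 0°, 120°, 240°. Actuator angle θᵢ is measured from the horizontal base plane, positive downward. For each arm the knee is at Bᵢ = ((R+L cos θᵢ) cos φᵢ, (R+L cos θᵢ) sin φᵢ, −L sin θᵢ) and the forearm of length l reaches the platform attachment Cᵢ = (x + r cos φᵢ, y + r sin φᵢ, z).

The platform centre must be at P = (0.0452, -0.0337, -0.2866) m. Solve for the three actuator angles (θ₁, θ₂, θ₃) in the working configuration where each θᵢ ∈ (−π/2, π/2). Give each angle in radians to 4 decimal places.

θ₁ = 0.4361, θ₂ = 1.0472, θ₃ = 0.6981

arm 1 (φ=0.0°): x'=0.0452, y'=-0.0337
  e−x'=0.1048;  (l²−L²−(e−x')²−y'²−z²)/2L = -0.0261
  γ=atan2(-0.2866,0.1048)=-1.2202;  ψ=arccos(-0.0855)=1.6564;  θ1=γ+ψ≈0.4361
arm 2 (φ=120.0°): x'=-0.0518, y'=-0.0223
  A cos θ + B sin θ = C:  0.2018·cos θ + -0.2866·sin θ = -0.1473
  √(A²+B²)=0.3505;  θ2 = -0.9573+2.0045 ≈ 1.0472
arm 3 (φ=240.0°): x'=0.0066, y'=0.0560
  A cos θ + B sin θ = C:  0.1434·cos θ + -0.2866·sin θ = -0.0743
  θ3 = atan2(B,A) + arccos(C/0.3205) = 0.6981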